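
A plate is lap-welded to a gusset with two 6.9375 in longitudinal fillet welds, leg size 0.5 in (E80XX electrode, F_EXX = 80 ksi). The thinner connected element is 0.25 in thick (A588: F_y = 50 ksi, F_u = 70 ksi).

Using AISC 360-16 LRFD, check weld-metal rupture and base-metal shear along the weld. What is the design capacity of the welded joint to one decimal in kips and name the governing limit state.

Weld metal: throat = 0.707×0.5 = 0.3535 in, L = 2×6.9375 = 13.875 in. φR_n = 0.75 × 0.6 × 80 × 0.3535 × 13.875 = 176.6 kips.
Base metal shear (0.25 in plate): yield φR_n = 1.0×0.6×50×0.25×13.875 = 104.1 kips; rupture φR_n = 0.75×0.6×70×0.25×13.875 = 109.3 kips; take 104.1 kips (yield).
Governing: min(176.6, 104.1) = 104.1 kips → base-metal shear.

104.1 kips (base-metal shear governs)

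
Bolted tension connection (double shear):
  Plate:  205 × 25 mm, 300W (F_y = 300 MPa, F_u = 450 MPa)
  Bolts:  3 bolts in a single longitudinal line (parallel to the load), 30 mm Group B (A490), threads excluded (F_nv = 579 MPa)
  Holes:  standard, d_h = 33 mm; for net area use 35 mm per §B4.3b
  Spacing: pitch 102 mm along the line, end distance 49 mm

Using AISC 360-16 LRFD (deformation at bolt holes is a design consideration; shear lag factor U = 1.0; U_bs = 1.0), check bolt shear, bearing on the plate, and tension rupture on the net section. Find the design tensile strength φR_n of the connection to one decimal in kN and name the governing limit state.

Bolt shear: A_b = π(30)²/4 = 706.86 mm². φR_n = 0.75 × 579 × 706.86 × 3 × 2 = 1841.7 kN.
Bearing (25 mm plate, F_u = 450 MPa): end bolts L_c = 49 − 33/2 = 32.5, R_n = min(1.2×32.5×25×450, 2.4×30×25×450) = 438.75 kN/bolt; interior L_c = 102 − 33 = 69, R_n = 810 kN/bolt. φR_n = 0.75 × (1×438.75 + 2×810) = 1544.1 kN.
Tension rupture (net): A_n = (205 − 1×35)×25 = 4250 mm² (U = 1.0, A_e = A_n). φR_n = 0.75 × 450 × 4250 = 1434.4 kN.
Governing: min(1841.7, 1544.1, 1434.4) = 1434.4 kN → net-section rupture.

1434.4 kN (net-section rupture governs)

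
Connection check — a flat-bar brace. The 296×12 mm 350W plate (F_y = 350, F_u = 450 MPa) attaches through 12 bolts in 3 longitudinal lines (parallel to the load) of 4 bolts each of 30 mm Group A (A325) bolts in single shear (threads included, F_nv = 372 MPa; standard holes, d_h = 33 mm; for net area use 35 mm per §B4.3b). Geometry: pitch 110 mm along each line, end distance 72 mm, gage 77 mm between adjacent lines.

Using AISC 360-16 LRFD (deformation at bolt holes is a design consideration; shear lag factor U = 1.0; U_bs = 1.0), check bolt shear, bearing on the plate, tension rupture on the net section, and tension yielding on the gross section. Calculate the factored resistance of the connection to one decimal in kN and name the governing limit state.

773.6 kN (net-section rupture governs)

Bolt shear: A_b = π(30)²/4 = 706.86 mm². φR_n = 0.75 × 372 × 706.86 × 12 × 1 = 2366.6 kN.
Bearing (12 mm plate, F_u = 450 MPa): end bolts L_c = 72 − 33/2 = 55.5, R_n = min(1.2×55.5×12×450, 2.4×30×12×450) = 359.64 kN/bolt; interior L_c = 110 − 33 = 77, R_n = 388.8 kN/bolt. φR_n = 0.75 × (3×359.64 + 9×388.8) = 3433.6 kN.
Tension rupture (net): A_n = (296 − 3×35)×12 = 2292 mm² (U = 1.0, A_e = A_n). φR_n = 0.75 × 450 × 2292 = 773.6 kN.
Tension yield (gross): A_g = 296×12 = 3552 mm². φR_n = 0.90 × 350 × 3552 = 1118.9 kN.
Governing: min(2366.6, 3433.6, 773.6, 1118.9) = 773.6 kN → net-section rupture.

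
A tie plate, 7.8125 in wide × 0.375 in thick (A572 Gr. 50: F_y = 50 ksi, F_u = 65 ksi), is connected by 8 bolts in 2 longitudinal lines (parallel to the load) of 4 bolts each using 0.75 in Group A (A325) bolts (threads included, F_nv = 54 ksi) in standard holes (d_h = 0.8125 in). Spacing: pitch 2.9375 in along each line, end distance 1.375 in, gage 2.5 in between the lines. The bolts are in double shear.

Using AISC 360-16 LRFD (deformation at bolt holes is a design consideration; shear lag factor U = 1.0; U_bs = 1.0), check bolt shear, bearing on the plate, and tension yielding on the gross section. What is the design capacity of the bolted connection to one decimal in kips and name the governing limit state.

131.8 kips (gross-section yield governs)

Bolt shear: A_b = π(0.75)²/4 = 0.44179 in². φR_n = 0.75 × 54 × 0.44179 × 8 × 2 = 286.3 kips.
Bearing (0.375 in plate, F_u = 65 ksi): end bolts L_c = 1.375 − 0.8125/2 = 0.96875, R_n = min(1.2×0.96875×0.375×65, 2.4×0.75×0.375×65) = 28.336 kips/bolt; interior L_c = 2.9375 − 0.8125 = 2.125, R_n = 43.875 kips/bolt. φR_n = 0.75 × (2×28.336 + 6×43.875) = 239.9 kips.
Tension yield (gross): A_g = 7.8125×0.375 = 2.9297 in². φR_n = 0.90 × 50 × 2.9297 = 131.8 kips.
Governing: min(286.3, 239.9, 131.8) = 131.8 kips → gross-section yield.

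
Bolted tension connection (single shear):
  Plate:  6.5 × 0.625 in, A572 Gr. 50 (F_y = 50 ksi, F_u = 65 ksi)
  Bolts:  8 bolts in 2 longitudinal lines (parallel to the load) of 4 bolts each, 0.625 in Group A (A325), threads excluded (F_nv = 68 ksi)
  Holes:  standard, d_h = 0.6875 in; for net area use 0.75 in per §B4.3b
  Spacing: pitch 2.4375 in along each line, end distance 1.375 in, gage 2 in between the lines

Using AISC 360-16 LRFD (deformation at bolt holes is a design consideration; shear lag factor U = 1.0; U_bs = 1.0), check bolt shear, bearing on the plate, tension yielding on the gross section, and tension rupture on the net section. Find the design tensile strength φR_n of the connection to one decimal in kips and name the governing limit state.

125.2 kips (bolt shear governs)

Bolt shear: A_b = π(0.625)²/4 = 0.3068 in². φR_n = 0.75 × 68 × 0.3068 × 8 × 1 = 125.2 kips.
Bearing (0.625 in plate, F_u = 65 ksi): end bolts L_c = 1.375 − 0.6875/2 = 1.03125, R_n = min(1.2×1.03125×0.625×65, 2.4×0.625×0.625×65) = 50.273 kips/bolt; interior L_c = 2.4375 − 0.6875 = 1.75, R_n = 60.938 kips/bolt. φR_n = 0.75 × (2×50.273 + 6×60.938) = 349.6 kips.
Tension yield (gross): A_g = 6.5×0.625 = 4.0625 in². φR_n = 0.90 × 50 × 4.0625 = 182.8 kips.
Tension rupture (net): A_n = (6.5 − 2×0.75)×0.625 = 3.125 in² (U = 1.0, A_e = A_n). φR_n = 0.75 × 65 × 3.125 = 152.3 kips.
Governing: min(125.2, 349.6, 182.8, 152.3) = 125.2 kips → bolt shear.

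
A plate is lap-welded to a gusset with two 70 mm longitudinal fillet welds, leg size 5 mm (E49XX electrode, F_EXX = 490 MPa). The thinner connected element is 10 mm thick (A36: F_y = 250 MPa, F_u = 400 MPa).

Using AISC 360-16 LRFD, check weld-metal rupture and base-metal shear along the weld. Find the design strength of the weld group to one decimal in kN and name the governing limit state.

Weld metal: throat = 0.707×5 = 3.535 mm, L = 2×70 = 140 mm. φR_n = 0.75 × 0.6 × 490 × 3.535 × 140 = 109.1 kN.
Base metal shear (10 mm plate): yield φR_n = 1.0×0.6×250×10×140 = 210.0 kN; rupture φR_n = 0.75×0.6×400×10×140 = 252.0 kN; take 210.0 kN (yield).
Governing: min(109.1, 210.0) = 109.1 kN → weld metal.

109.1 kN (weld metal governs)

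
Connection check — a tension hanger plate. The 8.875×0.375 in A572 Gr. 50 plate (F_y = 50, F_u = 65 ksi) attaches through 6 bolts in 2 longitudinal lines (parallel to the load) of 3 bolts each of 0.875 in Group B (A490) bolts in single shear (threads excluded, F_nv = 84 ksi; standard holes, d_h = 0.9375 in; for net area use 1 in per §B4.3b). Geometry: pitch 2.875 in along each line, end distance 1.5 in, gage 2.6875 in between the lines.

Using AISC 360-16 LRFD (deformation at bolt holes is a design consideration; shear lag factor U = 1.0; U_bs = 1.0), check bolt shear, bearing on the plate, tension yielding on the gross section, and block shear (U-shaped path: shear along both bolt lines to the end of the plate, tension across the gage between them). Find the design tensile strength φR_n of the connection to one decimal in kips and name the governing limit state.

Bolt shear: A_b = π(0.875)²/4 = 0.60132 in². φR_n = 0.75 × 84 × 0.60132 × 6 × 1 = 227.3 kips.
Bearing (0.375 in plate, F_u = 65 ksi): end bolts L_c = 1.5 − 0.9375/2 = 1.03125, R_n = min(1.2×1.03125×0.375×65, 2.4×0.875×0.375×65) = 30.164 kips/bolt; interior L_c = 2.875 − 0.9375 = 1.9375, R_n = 51.188 kips/bolt. φR_n = 0.75 × (2×30.164 + 4×51.188) = 198.8 kips.
Tension yield (gross): A_g = 8.875×0.375 = 3.3281 in². φR_n = 0.90 × 50 × 3.3281 = 149.8 kips.
Block shear: shear path 2×[1.5+2×2.875] = 2×7.25 in, A_gv = 5.4375, A_nv = 2×(7.25 − 2.5×1)×0.375 = 3.5625 in²; tension across gage: (2.6875 − 1×1)×0.375 = 0.63281 in². R_n = min(0.6×65×3.5625, 0.6×50×5.4375) + 1.0×65×0.63281 = min(138.94, 163.13) + 41.133 = 180.07 kips. φR_n = 0.75 × 180.07 = 135.1 kips.
Governing: min(227.3, 198.8, 149.8, 135.1) = 135.1 kips → block shear.

135.1 kips (block shear governs)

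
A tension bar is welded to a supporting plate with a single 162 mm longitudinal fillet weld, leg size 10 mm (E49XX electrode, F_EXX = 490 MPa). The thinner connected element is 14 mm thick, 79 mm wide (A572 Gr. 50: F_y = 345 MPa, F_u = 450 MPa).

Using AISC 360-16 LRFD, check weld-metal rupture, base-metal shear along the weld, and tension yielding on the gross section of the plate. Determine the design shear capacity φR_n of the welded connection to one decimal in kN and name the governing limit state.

Weld metal: throat = 0.707×10 = 7.07 mm, L = 162 mm. φR_n = 0.75 × 0.6 × 490 × 7.07 × 162 = 252.5 kN.
Base metal shear (14 mm plate): yield φR_n = 1.0×0.6×345×14×162 = 469.5 kN; rupture φR_n = 0.75×0.6×450×14×162 = 459.3 kN; take 459.3 kN (rupture).
Tension yield (gross): A_g = 79×14 = 1106 mm². φR_n = 0.90 × 345 × 1106 = 343.4 kN.
Governing: min(252.5, 459.3, 343.4) = 252.5 kN → weld metal.

252.5 kN (weld metal governs)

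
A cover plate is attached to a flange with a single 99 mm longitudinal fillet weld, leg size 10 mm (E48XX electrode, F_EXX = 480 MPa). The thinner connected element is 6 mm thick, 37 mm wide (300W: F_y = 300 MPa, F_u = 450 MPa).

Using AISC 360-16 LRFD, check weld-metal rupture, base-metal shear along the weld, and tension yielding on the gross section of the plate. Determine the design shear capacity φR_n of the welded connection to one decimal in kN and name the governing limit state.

Weld metal: throat = 0.707×10 = 7.07 mm, L = 99 mm. φR_n = 0.75 × 0.6 × 480 × 7.07 × 99 = 151.2 kN.
Base metal shear (6 mm plate): yield φR_n = 1.0×0.6×300×6×99 = 106.9 kN; rupture φR_n = 0.75×0.6×450×6×99 = 120.3 kN; take 106.9 kN (yield).
Tension yield (gross): A_g = 37×6 = 222 mm². φR_n = 0.90 × 300 × 222 = 59.9 kN.
Governing: min(151.2, 106.9, 59.9) = 59.9 kN → gross-section yield.

59.9 kN (gross-section yield governs)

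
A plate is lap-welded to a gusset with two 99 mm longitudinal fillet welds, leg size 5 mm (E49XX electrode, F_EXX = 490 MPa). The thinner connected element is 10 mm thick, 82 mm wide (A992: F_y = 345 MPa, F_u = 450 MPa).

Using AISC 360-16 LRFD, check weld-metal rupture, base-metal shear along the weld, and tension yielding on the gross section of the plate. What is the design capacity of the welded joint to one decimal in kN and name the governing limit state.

Weld metal: throat = 0.707×5 = 3.535 mm, L = 2×99 = 198 mm. φR_n = 0.75 × 0.6 × 490 × 3.535 × 198 = 154.3 kN.
Base metal shear (10 mm plate): yield φR_n = 1.0×0.6×345×10×198 = 409.9 kN; rupture φR_n = 0.75×0.6×450×10×198 = 401.0 kN; take 401.0 kN (rupture).
Tension yield (gross): A_g = 82×10 = 820 mm². φR_n = 0.90 × 345 × 820 = 254.6 kN.
Governing: min(154.3, 401.0, 254.6) = 154.3 kN → weld metal.

154.3 kN (weld metal governs)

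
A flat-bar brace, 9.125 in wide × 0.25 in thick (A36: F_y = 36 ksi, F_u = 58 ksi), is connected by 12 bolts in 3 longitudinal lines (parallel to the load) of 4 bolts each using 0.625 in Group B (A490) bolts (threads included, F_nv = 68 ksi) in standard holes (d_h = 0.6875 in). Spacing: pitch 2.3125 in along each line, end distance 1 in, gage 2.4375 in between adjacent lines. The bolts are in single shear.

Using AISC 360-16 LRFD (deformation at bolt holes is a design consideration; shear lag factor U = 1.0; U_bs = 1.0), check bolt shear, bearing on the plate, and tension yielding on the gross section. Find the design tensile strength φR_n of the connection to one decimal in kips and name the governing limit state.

73.9 kips (gross-section yield governs)

Bolt shear: A_b = π(0.625)²/4 = 0.3068 in². φR_n = 0.75 × 68 × 0.3068 × 12 × 1 = 187.8 kips.
Bearing (0.25 in plate, F_u = 58 ksi): end bolts L_c = 1 − 0.6875/2 = 0.65625, R_n = min(1.2×0.65625×0.25×58, 2.4×0.625×0.25×58) = 11.419 kips/bolt; interior L_c = 2.3125 − 0.6875 = 1.625, R_n = 21.75 kips/bolt. φR_n = 0.75 × (3×11.419 + 9×21.75) = 172.5 kips.
Tension yield (gross): A_g = 9.125×0.25 = 2.2813 in². φR_n = 0.90 × 36 × 2.2813 = 73.9 kips.
Governing: min(187.8, 172.5, 73.9) = 73.9 kips → gross-section yield.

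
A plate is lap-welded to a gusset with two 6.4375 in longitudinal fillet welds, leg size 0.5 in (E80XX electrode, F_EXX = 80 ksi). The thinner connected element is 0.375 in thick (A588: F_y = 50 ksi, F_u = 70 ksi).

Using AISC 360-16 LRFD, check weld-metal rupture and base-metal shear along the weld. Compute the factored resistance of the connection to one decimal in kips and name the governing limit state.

Weld metal: throat = 0.707×0.5 = 0.3535 in, L = 2×6.4375 = 12.875 in. φR_n = 0.75 × 0.6 × 80 × 0.3535 × 12.875 = 163.8 kips.
Base metal shear (0.375 in plate): yield φR_n = 1.0×0.6×50×0.375×12.875 = 144.8 kips; rupture φR_n = 0.75×0.6×70×0.375×12.875 = 152.1 kips; take 144.8 kips (yield).
Governing: min(163.8, 144.8) = 144.8 kips → base-metal shear.

144.8 kips (base-metal shear governs)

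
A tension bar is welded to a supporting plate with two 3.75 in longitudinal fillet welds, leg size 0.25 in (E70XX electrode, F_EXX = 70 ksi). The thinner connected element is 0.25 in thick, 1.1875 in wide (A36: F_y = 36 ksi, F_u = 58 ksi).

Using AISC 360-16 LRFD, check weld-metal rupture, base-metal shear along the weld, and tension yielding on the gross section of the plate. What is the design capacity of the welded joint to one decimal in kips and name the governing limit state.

Weld metal: throat = 0.707×0.25 = 0.17675 in, L = 2×3.75 = 7.5 in. φR_n = 0.75 × 0.6 × 70 × 0.17675 × 7.5 = 41.8 kips.
Base metal shear (0.25 in plate): yield φR_n = 1.0×0.6×36×0.25×7.5 = 40.5 kips; rupture φR_n = 0.75×0.6×58×0.25×7.5 = 48.9 kips; take 40.5 kips (yield).
Tension yield (gross): A_g = 1.1875×0.25 = 0.29688 in². φR_n = 0.90 × 36 × 0.29688 = 9.6 kips.
Governing: min(41.8, 40.5, 9.6) = 9.6 kips → gross-section yield.

9.6 kips (gross-section yield governs)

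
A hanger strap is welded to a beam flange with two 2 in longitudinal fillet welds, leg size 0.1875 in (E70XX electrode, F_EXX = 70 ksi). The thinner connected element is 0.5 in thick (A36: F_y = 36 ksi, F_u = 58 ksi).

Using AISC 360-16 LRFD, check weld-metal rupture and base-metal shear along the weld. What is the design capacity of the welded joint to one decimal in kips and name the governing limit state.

16.7 kips (weld metal governs)

Weld metal: throat = 0.707×0.1875 = 0.13256 in, L = 2×2 = 4 in. φR_n = 0.75 × 0.6 × 70 × 0.13256 × 4 = 16.7 kips.
Base metal shear (0.5 in plate): yield φR_n = 1.0×0.6×36×0.5×4 = 43.2 kips; rupture φR_n = 0.75×0.6×58×0.5×4 = 52.2 kips; take 43.2 kips (yield).
Governing: min(16.7, 43.2) = 16.7 kips → weld metal.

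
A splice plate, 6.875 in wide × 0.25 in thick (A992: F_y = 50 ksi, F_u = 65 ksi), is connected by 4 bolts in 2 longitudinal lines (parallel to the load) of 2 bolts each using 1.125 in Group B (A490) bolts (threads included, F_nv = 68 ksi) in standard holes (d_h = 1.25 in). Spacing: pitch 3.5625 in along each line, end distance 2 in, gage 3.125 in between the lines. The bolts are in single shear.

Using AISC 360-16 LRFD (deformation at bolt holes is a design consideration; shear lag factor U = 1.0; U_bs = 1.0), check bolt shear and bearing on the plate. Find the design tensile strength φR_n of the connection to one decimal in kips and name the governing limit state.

Bolt shear: A_b = π(1.125)²/4 = 0.99402 in². φR_n = 0.75 × 68 × 0.99402 × 4 × 1 = 202.8 kips.
Bearing (0.25 in plate, F_u = 65 ksi): end bolts L_c = 2 − 1.25/2 = 1.375, R_n = min(1.2×1.375×0.25×65, 2.4×1.125×0.25×65) = 26.813 kips/bolt; interior L_c = 3.5625 − 1.25 = 2.3125, R_n = 43.875 kips/bolt. φR_n = 0.75 × (2×26.813 + 2×43.875) = 106.0 kips.
Governing: min(202.8, 106.0) = 106.0 kips → bearing.

106.0 kips (bearing governs)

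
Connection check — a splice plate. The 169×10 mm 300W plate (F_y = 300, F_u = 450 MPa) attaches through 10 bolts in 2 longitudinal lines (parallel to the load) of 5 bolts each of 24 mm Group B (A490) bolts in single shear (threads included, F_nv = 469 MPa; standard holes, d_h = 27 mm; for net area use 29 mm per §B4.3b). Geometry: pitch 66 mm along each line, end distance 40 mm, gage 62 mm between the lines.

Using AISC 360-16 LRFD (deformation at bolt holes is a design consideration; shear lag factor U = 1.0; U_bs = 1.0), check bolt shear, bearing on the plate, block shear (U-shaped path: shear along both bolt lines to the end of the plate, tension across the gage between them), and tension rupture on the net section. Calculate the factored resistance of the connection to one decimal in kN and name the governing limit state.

Bolt shear: A_b = π(24)²/4 = 452.39 mm². φR_n = 0.75 × 469 × 452.39 × 10 × 1 = 1591.3 kN.
Bearing (10 mm plate, F_u = 450 MPa): end bolts L_c = 40 − 27/2 = 26.5, R_n = min(1.2×26.5×10×450, 2.4×24×10×450) = 143.1 kN/bolt; interior L_c = 66 − 27 = 39, R_n = 210.6 kN/bolt. φR_n = 0.75 × (2×143.1 + 8×210.6) = 1478.3 kN.
Block shear: shear path 2×[40+4×66] = 2×304 mm, A_gv = 6080, A_nv = 2×(304 − 4.5×29)×10 = 3470 mm²; tension across gage: (62 − 1×29)×10 = 330 mm². R_n = min(0.6×450×3470, 0.6×300×6080) + 1.0×450×330 = min(936.9, 1094.4) + 148.5 = 1085.4 kN. φR_n = 0.75 × 1085.4 = 814.1 kN.
Tension rupture (net): A_n = (169 − 2×29)×10 = 1110 mm² (U = 1.0, A_e = A_n). φR_n = 0.75 × 450 × 1110 = 374.6 kN.
Governing: min(1591.3, 1478.3, 814.1, 374.6) = 374.6 kN → net-section rupture.

374.6 kN (net-section rupture governs)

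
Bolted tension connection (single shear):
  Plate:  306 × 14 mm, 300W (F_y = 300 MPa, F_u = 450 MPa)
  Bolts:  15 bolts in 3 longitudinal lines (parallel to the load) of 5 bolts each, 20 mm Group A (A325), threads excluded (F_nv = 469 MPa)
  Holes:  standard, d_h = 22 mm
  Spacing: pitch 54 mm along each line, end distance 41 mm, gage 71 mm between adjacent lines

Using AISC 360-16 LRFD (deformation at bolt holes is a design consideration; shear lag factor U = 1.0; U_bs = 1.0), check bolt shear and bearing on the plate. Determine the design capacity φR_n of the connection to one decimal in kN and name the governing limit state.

1657.6 kN (bolt shear governs)

Bolt shear: A_b = π(20)²/4 = 314.16 mm². φR_n = 0.75 × 469 × 314.16 × 15 × 1 = 1657.6 kN.
Bearing (14 mm plate, F_u = 450 MPa): end bolts L_c = 41 − 22/2 = 30, R_n = min(1.2×30×14×450, 2.4×20×14×450) = 226.8 kN/bolt; interior L_c = 54 − 22 = 32, R_n = 241.92 kN/bolt. φR_n = 0.75 × (3×226.8 + 12×241.92) = 2687.6 kN.
Governing: min(1657.6, 2687.6) = 1657.6 kN → bolt shear.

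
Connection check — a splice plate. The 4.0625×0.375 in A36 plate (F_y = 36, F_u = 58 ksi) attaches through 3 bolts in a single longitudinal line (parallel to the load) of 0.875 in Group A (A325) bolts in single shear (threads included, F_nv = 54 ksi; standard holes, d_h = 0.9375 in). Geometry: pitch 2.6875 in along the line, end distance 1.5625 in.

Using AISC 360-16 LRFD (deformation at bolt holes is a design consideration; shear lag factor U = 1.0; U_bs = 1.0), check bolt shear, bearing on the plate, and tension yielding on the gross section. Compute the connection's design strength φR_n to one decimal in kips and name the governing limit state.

49.4 kips (gross-section yield governs)

Bolt shear: A_b = π(0.875)²/4 = 0.60132 in². φR_n = 0.75 × 54 × 0.60132 × 3 × 1 = 73.1 kips.
Bearing (0.375 in plate, F_u = 58 ksi): end bolts L_c = 1.5625 − 0.9375/2 = 1.09375, R_n = min(1.2×1.09375×0.375×58, 2.4×0.875×0.375×58) = 28.547 kips/bolt; interior L_c = 2.6875 − 0.9375 = 1.75, R_n = 45.675 kips/bolt. φR_n = 0.75 × (1×28.547 + 2×45.675) = 89.9 kips.
Tension yield (gross): A_g = 4.0625×0.375 = 1.5234 in². φR_n = 0.90 × 36 × 1.5234 = 49.4 kips.
Governing: min(73.1, 89.9, 49.4) = 49.4 kips → gross-section yield.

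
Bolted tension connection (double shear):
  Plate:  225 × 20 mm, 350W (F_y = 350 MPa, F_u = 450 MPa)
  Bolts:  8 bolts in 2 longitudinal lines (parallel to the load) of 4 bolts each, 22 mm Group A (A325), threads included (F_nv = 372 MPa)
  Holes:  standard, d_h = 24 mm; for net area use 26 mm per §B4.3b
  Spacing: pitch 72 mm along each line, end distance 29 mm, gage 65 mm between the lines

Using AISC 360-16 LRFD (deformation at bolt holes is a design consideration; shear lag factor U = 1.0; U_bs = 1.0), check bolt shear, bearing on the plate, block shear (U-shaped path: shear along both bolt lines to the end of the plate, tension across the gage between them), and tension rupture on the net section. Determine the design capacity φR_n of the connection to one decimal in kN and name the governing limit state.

Bolt shear: A_b = π(22)²/4 = 380.13 mm². φR_n = 0.75 × 372 × 380.13 × 8 × 2 = 1696.9 kN.
Bearing (20 mm plate, F_u = 450 MPa): end bolts L_c = 29 − 24/2 = 17, R_n = min(1.2×17×20×450, 2.4×22×20×450) = 183.6 kN/bolt; interior L_c = 72 − 24 = 48, R_n = 475.2 kN/bolt. φR_n = 0.75 × (2×183.6 + 6×475.2) = 2413.8 kN.
Block shear: shear path 2×[29+3×72] = 2×245 mm, A_gv = 9800, A_nv = 2×(245 − 3.5×26)×20 = 6160 mm²; tension across gage: (65 − 1×26)×20 = 780 mm². R_n = min(0.6×450×6160, 0.6×350×9800) + 1.0×450×780 = min(1663.2, 2058) + 351 = 2014.2 kN. φR_n = 0.75 × 2014.2 = 1510.7 kN.
Tension rupture (net): A_n = (225 − 2×26)×20 = 3460 mm² (U = 1.0, A_e = A_n). φR_n = 0.75 × 450 × 3460 = 1167.8 kN.
Governing: min(1696.9, 2413.8, 1510.7, 1167.8) = 1167.8 kN → net-section rupture.

1167.8 kN (net-section rupture governs)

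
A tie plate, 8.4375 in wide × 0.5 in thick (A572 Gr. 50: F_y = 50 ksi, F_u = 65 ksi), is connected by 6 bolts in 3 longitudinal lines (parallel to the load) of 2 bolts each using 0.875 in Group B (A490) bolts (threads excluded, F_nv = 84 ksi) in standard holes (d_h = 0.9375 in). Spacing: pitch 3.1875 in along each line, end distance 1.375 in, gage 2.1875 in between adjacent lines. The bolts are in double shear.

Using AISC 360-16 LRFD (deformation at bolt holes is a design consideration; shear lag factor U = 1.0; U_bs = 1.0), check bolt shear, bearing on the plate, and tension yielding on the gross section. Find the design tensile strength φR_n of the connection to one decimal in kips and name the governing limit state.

Bolt shear: A_b = π(0.875)²/4 = 0.60132 in². φR_n = 0.75 × 84 × 0.60132 × 6 × 2 = 454.6 kips.
Bearing (0.5 in plate, F_u = 65 ksi): end bolts L_c = 1.375 − 0.9375/2 = 0.90625, R_n = min(1.2×0.90625×0.5×65, 2.4×0.875×0.5×65) = 35.344 kips/bolt; interior L_c = 3.1875 − 0.9375 = 2.25, R_n = 68.25 kips/bolt. φR_n = 0.75 × (3×35.344 + 3×68.25) = 233.1 kips.
Tension yield (gross): A_g = 8.4375×0.5 = 4.2188 in². φR_n = 0.90 × 50 × 4.2188 = 189.8 kips.
Governing: min(454.6, 233.1, 189.8) = 189.8 kips → gross-section yield.

189.8 kips (gross-section yield governs)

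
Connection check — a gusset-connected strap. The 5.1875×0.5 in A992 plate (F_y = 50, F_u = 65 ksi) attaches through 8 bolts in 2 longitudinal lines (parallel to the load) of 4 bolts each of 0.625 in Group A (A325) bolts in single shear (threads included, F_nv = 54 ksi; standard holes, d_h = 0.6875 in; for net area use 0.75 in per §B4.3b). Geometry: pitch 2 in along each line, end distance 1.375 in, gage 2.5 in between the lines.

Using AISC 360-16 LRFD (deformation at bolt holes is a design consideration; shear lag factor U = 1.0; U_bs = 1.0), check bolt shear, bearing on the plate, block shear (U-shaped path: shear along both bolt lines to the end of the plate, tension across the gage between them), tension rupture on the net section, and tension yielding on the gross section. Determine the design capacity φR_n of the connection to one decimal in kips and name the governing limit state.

89.9 kips (net-section rupture governs)

Bolt shear: A_b = π(0.625)²/4 = 0.3068 in². φR_n = 0.75 × 54 × 0.3068 × 8 × 1 = 99.4 kips.
Bearing (0.5 in plate, F_u = 65 ksi): end bolts L_c = 1.375 − 0.6875/2 = 1.03125, R_n = min(1.2×1.03125×0.5×65, 2.4×0.625×0.5×65) = 40.219 kips/bolt; interior L_c = 2 − 0.6875 = 1.3125, R_n = 48.75 kips/bolt. φR_n = 0.75 × (2×40.219 + 6×48.75) = 279.7 kips.
Block shear: shear path 2×[1.375+3×2] = 2×7.375 in, A_gv = 7.375, A_nv = 2×(7.375 − 3.5×0.75)×0.5 = 4.75 in²; tension across gage: (2.5 − 1×0.75)×0.5 = 0.875 in². R_n = min(0.6×65×4.75, 0.6×50×7.375) + 1.0×65×0.875 = min(185.25, 221.25) + 56.875 = 242.13 kips. φR_n = 0.75 × 242.13 = 181.6 kips.
Tension rupture (net): A_n = (5.1875 − 2×0.75)×0.5 = 1.8438 in² (U = 1.0, A_e = A_n). φR_n = 0.75 × 65 × 1.8438 = 89.9 kips.
Tension yield (gross): A_g = 5.1875×0.5 = 2.5938 in². φR_n = 0.90 × 50 × 2.5938 = 116.7 kips.
Governing: min(99.4, 279.7, 181.6, 89.9, 116.7) = 89.9 kips → net-section rupture.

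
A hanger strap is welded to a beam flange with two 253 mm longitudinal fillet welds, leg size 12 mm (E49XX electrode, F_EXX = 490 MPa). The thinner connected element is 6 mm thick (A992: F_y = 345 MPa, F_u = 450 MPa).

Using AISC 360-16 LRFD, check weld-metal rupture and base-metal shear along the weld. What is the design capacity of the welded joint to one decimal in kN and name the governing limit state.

Weld metal: throat = 0.707×12 = 8.484 mm, L = 2×253 = 506 mm. φR_n = 0.75 × 0.6 × 490 × 8.484 × 506 = 946.6 kN.
Base metal shear (6 mm plate): yield φR_n = 1.0×0.6×345×6×506 = 628.5 kN; rupture φR_n = 0.75×0.6×450×6×506 = 614.8 kN; take 614.8 kN (rupture).
Governing: min(946.6, 614.8) = 614.8 kN → base-metal shear.

614.8 kN (base-metal shear governs)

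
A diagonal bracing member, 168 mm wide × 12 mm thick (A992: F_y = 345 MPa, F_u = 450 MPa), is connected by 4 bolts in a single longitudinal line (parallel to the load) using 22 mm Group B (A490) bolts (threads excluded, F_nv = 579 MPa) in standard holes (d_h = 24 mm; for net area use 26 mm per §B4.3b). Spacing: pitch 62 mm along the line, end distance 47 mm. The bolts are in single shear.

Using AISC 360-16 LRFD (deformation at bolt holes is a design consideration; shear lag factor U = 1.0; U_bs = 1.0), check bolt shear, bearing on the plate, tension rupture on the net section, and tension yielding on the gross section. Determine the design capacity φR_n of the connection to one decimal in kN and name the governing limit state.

Bolt shear: A_b = π(22)²/4 = 380.13 mm². φR_n = 0.75 × 579 × 380.13 × 4 × 1 = 660.3 kN.
Bearing (12 mm plate, F_u = 450 MPa): end bolts L_c = 47 − 24/2 = 35, R_n = min(1.2×35×12×450, 2.4×22×12×450) = 226.8 kN/bolt; interior L_c = 62 − 24 = 38, R_n = 246.24 kN/bolt. φR_n = 0.75 × (1×226.8 + 3×246.24) = 724.1 kN.
Tension rupture (net): A_n = (168 − 1×26)×12 = 1704 mm² (U = 1.0, A_e = A_n). φR_n = 0.75 × 450 × 1704 = 575.1 kN.
Tension yield (gross): A_g = 168×12 = 2016 mm². φR_n = 0.90 × 345 × 2016 = 626.0 kN.
Governing: min(660.3, 724.1, 575.1, 626.0) = 575.1 kN → net-section rupture.

575.1 kN (net-section rupture governs)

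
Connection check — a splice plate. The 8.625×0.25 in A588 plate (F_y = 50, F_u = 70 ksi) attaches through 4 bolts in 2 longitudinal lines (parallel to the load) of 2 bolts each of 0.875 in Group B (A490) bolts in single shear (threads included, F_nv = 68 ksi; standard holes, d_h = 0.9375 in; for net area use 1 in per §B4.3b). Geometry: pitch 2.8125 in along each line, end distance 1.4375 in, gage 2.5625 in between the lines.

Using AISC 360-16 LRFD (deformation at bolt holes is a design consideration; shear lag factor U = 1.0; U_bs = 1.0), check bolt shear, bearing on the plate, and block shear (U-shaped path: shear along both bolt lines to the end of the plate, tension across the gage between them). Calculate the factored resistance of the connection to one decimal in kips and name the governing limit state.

Bolt shear: A_b = π(0.875)²/4 = 0.60132 in². φR_n = 0.75 × 68 × 0.60132 × 4 × 1 = 122.7 kips.
Bearing (0.25 in plate, F_u = 70 ksi): end bolts L_c = 1.4375 − 0.9375/2 = 0.96875, R_n = min(1.2×0.96875×0.25×70, 2.4×0.875×0.25×70) = 20.344 kips/bolt; interior L_c = 2.8125 − 0.9375 = 1.875, R_n = 36.75 kips/bolt. φR_n = 0.75 × (2×20.344 + 2×36.75) = 85.6 kips.
Block shear: shear path 2×[1.4375+1×2.8125] = 2×4.25 in, A_gv = 2.125, A_nv = 2×(4.25 − 1.5×1)×0.25 = 1.375 in²; tension across gage: (2.5625 − 1×1)×0.25 = 0.39063 in². R_n = min(0.6×70×1.375, 0.6×50×2.125) + 1.0×70×0.39063 = min(57.75, 63.75) + 27.344 = 85.094 kips. φR_n = 0.75 × 85.094 = 63.8 kips.
Governing: min(122.7, 85.6, 63.8) = 63.8 kips → block shear.

63.8 kips (block shear governs)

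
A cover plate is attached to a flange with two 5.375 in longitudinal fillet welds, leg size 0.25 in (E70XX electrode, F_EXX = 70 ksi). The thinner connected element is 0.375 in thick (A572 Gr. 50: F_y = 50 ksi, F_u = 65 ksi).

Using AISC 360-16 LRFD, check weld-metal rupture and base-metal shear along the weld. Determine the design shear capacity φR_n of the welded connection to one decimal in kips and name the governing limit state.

Weld metal: throat = 0.707×0.25 = 0.17675 in, L = 2×5.375 = 10.75 in. φR_n = 0.75 × 0.6 × 70 × 0.17675 × 10.75 = 59.9 kips.
Base metal shear (0.375 in plate): yield φR_n = 1.0×0.6×50×0.375×10.75 = 120.9 kips; rupture φR_n = 0.75×0.6×65×0.375×10.75 = 117.9 kips; take 117.9 kips (rupture).
Governing: min(59.9, 117.9) = 59.9 kips → weld metal.

59.9 kips (weld metal governs)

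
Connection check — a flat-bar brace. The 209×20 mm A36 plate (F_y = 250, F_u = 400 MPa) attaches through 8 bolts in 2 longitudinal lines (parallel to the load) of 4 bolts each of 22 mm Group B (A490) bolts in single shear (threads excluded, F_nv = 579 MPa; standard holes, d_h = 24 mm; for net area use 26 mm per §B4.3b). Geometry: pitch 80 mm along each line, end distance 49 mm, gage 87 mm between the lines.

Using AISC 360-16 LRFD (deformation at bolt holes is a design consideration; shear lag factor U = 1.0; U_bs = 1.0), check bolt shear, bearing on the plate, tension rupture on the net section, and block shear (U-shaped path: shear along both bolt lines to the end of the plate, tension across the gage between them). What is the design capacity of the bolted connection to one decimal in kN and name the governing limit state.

942.0 kN (net-section rupture governs)

Bolt shear: A_b = π(22)²/4 = 380.13 mm². φR_n = 0.75 × 579 × 380.13 × 8 × 1 = 1320.6 kN.
Bearing (20 mm plate, F_u = 400 MPa): end bolts L_c = 49 − 24/2 = 37, R_n = min(1.2×37×20×400, 2.4×22×20×400) = 355.2 kN/bolt; interior L_c = 80 − 24 = 56, R_n = 422.4 kN/bolt. φR_n = 0.75 × (2×355.2 + 6×422.4) = 2433.6 kN.
Tension rupture (net): A_n = (209 − 2×26)×20 = 3140 mm² (U = 1.0, A_e = A_n). φR_n = 0.75 × 400 × 3140 = 942.0 kN.
Block shear: shear path 2×[49+3×80] = 2×289 mm, A_gv = 11560, A_nv = 2×(289 − 3.5×26)×20 = 7920 mm²; tension across gage: (87 − 1×26)×20 = 1220 mm². R_n = min(0.6×400×7920, 0.6×250×11560) + 1.0×400×1220 = min(1900.8, 1734) + 488 = 2222 kN. φR_n = 0.75 × 2222 = 1666.5 kN.
Governing: min(1320.6, 2433.6, 942.0, 1666.5) = 942.0 kN → net-section rupture.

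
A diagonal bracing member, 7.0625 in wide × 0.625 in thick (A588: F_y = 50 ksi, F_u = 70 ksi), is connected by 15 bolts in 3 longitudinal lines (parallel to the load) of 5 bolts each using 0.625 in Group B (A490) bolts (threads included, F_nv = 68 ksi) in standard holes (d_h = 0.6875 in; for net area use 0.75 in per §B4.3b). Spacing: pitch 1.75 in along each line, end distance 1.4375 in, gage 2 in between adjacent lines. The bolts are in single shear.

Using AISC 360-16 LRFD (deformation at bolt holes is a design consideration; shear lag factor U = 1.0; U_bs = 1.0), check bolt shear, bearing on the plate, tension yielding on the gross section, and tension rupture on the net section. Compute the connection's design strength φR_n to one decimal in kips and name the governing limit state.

Bolt shear: A_b = π(0.625)²/4 = 0.3068 in². φR_n = 0.75 × 68 × 0.3068 × 15 × 1 = 234.7 kips.
Bearing (0.625 in plate, F_u = 70 ksi): end bolts L_c = 1.4375 − 0.6875/2 = 1.09375, R_n = min(1.2×1.09375×0.625×70, 2.4×0.625×0.625×70) = 57.422 kips/bolt; interior L_c = 1.75 − 0.6875 = 1.0625, R_n = 55.781 kips/bolt. φR_n = 0.75 × (3×57.422 + 12×55.781) = 631.2 kips.
Tension yield (gross): A_g = 7.0625×0.625 = 4.4141 in². φR_n = 0.90 × 50 × 4.4141 = 198.6 kips.
Tension rupture (net): A_n = (7.0625 − 3×0.75)×0.625 = 3.0078 in² (U = 1.0, A_e = A_n). φR_n = 0.75 × 70 × 3.0078 = 157.9 kips.
Governing: min(234.7, 631.2, 198.6, 157.9) = 157.9 kips → net-section rupture.

157.9 kips (net-section rupture governs)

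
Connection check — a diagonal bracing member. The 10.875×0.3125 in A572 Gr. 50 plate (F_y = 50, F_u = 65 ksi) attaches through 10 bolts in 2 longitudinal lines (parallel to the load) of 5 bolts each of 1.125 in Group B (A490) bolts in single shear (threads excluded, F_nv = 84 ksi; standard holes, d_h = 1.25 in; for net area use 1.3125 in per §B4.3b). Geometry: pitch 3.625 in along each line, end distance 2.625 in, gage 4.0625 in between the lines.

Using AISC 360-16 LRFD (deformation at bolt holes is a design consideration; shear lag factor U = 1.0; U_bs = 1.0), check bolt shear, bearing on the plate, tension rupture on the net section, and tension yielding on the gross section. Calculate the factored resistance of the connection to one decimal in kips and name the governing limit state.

125.7 kips (net-section rupture governs)

Bolt shear: A_b = π(1.125)²/4 = 0.99402 in². φR_n = 0.75 × 84 × 0.99402 × 10 × 1 = 626.2 kips.
Bearing (0.3125 in plate, F_u = 65 ksi): end bolts L_c = 2.625 − 1.25/2 = 2, R_n = min(1.2×2×0.3125×65, 2.4×1.125×0.3125×65) = 48.75 kips/bolt; interior L_c = 3.625 − 1.25 = 2.375, R_n = 54.844 kips/bolt. φR_n = 0.75 × (2×48.75 + 8×54.844) = 402.2 kips.
Tension rupture (net): A_n = (10.875 − 2×1.3125)×0.3125 = 2.5781 in² (U = 1.0, A_e = A_n). φR_n = 0.75 × 65 × 2.5781 = 125.7 kips.
Tension yield (gross): A_g = 10.875×0.3125 = 3.3984 in². φR_n = 0.90 × 50 × 3.3984 = 152.9 kips.
Governing: min(626.2, 402.2, 125.7, 152.9) = 125.7 kips → net-section rupture.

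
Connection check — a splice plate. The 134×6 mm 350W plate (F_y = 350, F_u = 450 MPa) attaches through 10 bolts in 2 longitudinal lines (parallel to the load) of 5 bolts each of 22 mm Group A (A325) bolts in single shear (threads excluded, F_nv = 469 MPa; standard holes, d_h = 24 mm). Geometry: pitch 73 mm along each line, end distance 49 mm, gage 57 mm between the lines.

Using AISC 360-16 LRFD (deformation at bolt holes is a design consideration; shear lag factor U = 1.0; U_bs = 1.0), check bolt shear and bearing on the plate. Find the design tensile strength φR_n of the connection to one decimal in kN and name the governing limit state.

1035.2 kN (bearing governs)

Bolt shear: A_b = π(22)²/4 = 380.13 mm². φR_n = 0.75 × 469 × 380.13 × 10 × 1 = 1337.1 kN.
Bearing (6 mm plate, F_u = 450 MPa): end bolts L_c = 49 − 24/2 = 37, R_n = min(1.2×37×6×450, 2.4×22×6×450) = 119.88 kN/bolt; interior L_c = 73 − 24 = 49, R_n = 142.56 kN/bolt. φR_n = 0.75 × (2×119.88 + 8×142.56) = 1035.2 kN.
Governing: min(1337.1, 1035.2) = 1035.2 kN → bearing.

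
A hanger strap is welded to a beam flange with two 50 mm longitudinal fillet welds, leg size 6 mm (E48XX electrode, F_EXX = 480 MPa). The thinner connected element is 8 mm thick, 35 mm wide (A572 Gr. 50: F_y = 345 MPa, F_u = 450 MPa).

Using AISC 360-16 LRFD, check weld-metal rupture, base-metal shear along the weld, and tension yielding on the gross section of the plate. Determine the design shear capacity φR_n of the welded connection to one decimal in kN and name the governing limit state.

Weld metal: throat = 0.707×6 = 4.242 mm, L = 2×50 = 100 mm. φR_n = 0.75 × 0.6 × 480 × 4.242 × 100 = 91.6 kN.
Base metal shear (8 mm plate): yield φR_n = 1.0×0.6×345×8×100 = 165.6 kN; rupture φR_n = 0.75×0.6×450×8×100 = 162.0 kN; take 162.0 kN (rupture).
Tension yield (gross): A_g = 35×8 = 280 mm². φR_n = 0.90 × 345 × 280 = 86.9 kN.
Governing: min(91.6, 162.0, 86.9) = 86.9 kN → gross-section yield.

86.9 kN (gross-section yield governs)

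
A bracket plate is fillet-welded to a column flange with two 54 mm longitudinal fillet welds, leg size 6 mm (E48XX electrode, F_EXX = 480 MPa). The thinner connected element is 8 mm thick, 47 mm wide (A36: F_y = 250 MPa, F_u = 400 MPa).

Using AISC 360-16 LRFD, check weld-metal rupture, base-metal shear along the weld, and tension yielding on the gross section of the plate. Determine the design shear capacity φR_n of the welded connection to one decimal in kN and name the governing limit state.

Weld metal: throat = 0.707×6 = 4.242 mm, L = 2×54 = 108 mm. φR_n = 0.75 × 0.6 × 480 × 4.242 × 108 = 99.0 kN.
Base metal shear (8 mm plate): yield φR_n = 1.0×0.6×250×8×108 = 129.6 kN; rupture φR_n = 0.75×0.6×400×8×108 = 155.5 kN; take 129.6 kN (yield).
Tension yield (gross): A_g = 47×8 = 376 mm². φR_n = 0.90 × 250 × 376 = 84.6 kN.
Governing: min(99.0, 129.6, 84.6) = 84.6 kN → gross-section yield.

84.6 kN (gross-section yield governs)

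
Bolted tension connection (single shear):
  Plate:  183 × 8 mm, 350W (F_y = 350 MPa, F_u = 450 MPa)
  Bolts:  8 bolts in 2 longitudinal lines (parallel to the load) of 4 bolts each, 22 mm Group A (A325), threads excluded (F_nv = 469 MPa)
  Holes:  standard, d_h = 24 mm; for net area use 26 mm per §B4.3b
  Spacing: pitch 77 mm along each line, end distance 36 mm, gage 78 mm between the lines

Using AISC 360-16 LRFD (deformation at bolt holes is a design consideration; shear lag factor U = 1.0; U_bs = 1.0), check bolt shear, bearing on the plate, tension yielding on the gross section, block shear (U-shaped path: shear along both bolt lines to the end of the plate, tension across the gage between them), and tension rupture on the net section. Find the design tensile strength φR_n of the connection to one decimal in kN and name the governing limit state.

353.7 kN (net-section rupture governs)

Bolt shear: A_b = π(22)²/4 = 380.13 mm². φR_n = 0.75 × 469 × 380.13 × 8 × 1 = 1069.7 kN.
Bearing (8 mm plate, F_u = 450 MPa): end bolts L_c = 36 − 24/2 = 24, R_n = min(1.2×24×8×450, 2.4×22×8×450) = 103.68 kN/bolt; interior L_c = 77 − 24 = 53, R_n = 190.08 kN/bolt. φR_n = 0.75 × (2×103.68 + 6×190.08) = 1010.9 kN.
Tension yield (gross): A_g = 183×8 = 1464 mm². φR_n = 0.90 × 350 × 1464 = 461.2 kN.
Block shear: shear path 2×[36+3×77] = 2×267 mm, A_gv = 4272, A_nv = 2×(267 − 3.5×26)×8 = 2816 mm²; tension across gage: (78 − 1×26)×8 = 416 mm². R_n = min(0.6×450×2816, 0.6×350×4272) + 1.0×450×416 = min(760.32, 897.12) + 187.2 = 947.52 kN. φR_n = 0.75 × 947.52 = 710.6 kN.
Tension rupture (net): A_n = (183 − 2×26)×8 = 1048 mm² (U = 1.0, A_e = A_n). φR_n = 0.75 × 450 × 1048 = 353.7 kN.
Governing: min(1069.7, 1010.9, 461.2, 710.6, 353.7) = 353.7 kN → net-section rupture.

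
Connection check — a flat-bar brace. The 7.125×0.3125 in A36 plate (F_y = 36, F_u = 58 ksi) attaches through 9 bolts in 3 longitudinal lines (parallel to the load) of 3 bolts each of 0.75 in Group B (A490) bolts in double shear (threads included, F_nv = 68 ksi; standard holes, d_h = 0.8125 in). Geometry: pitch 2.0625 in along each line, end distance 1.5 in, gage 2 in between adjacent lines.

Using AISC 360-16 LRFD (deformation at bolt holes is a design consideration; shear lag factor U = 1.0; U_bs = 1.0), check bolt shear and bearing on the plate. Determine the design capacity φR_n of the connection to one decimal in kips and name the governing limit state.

Bolt shear: A_b = π(0.75)²/4 = 0.44179 in². φR_n = 0.75 × 68 × 0.44179 × 9 × 2 = 405.6 kips.
Bearing (0.3125 in plate, F_u = 58 ksi): end bolts L_c = 1.5 − 0.8125/2 = 1.09375, R_n = min(1.2×1.09375×0.3125×58, 2.4×0.75×0.3125×58) = 23.789 kips/bolt; interior L_c = 2.0625 − 0.8125 = 1.25, R_n = 27.188 kips/bolt. φR_n = 0.75 × (3×23.789 + 6×27.188) = 175.9 kips.
Governing: min(405.6, 175.9) = 175.9 kips → bearing.

175.9 kips (bearing governs)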